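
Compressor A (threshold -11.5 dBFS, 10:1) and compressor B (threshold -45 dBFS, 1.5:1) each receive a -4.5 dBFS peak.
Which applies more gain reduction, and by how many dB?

B, by 7.2 dB

A: 7 dB over, compressed to 0.7 dB over, so 6.3 dB of GR.
B: 40.5 dB over, compressed to 27 dB over, so 13.5 dB of GR.
B applies 7.2 dB more gain reduction.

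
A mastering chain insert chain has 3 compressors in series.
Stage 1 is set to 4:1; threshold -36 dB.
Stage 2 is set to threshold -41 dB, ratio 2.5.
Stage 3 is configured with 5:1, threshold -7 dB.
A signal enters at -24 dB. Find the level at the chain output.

-37.8 dB

Stage 1: -24 dB is 12 dB over -36 dB; at 4:1 that becomes 3 dB over, giving -33 dB.
Stage 2: overshoot 8 dB → 8/2.5 = 3.2 dB → -37.8 dB.
Stage 3: -37.8 dB ≤ -7 dB, so stage 3 doesn't engage; output -37.8 dB.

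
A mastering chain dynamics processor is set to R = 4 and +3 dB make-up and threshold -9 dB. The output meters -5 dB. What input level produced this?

-5 dB

Before make-up, the level was -5 − 3 = -8 dB.
Post-compression overshoot = -8 − (-9) = 1 dB.
Before 4:1 compression the overshoot was 1 × 4 = 4 dB, so input = -9 + 4 = -5 dB.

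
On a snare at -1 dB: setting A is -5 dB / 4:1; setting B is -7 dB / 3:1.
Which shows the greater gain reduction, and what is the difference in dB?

B, by 1 dB

A: 4 dB over, compressed to 1 dB over, so 3 dB of GR.
B: 6 dB over, compressed to 2 dB over, so 4 dB of GR.
Difference: 1 dB in favour of B.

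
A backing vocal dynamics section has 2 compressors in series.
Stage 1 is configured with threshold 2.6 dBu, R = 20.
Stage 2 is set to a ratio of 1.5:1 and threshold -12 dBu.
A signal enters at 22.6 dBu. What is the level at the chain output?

Stage 1: 22.6 dBu is 20 dB over 2.6 dBu; at 20:1 that becomes 1 dB over, giving 3.6 dBu.
Stage 2: overshoot 15.6 dB → 15.6/1.5 = 10.4 dB → -1.6 dBu.

-1.6 dBu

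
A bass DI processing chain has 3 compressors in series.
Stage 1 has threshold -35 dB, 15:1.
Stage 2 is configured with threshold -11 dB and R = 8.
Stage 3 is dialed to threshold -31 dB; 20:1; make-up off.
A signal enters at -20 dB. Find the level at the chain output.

Stage 1: overshoot 15 dB → 15/15 = 1 dB → -34 dB.
Stage 2: -34 dB ≤ -11 dB, so stage 2 doesn't engage; output -34 dB.
Stage 3: -34 dB ≤ -31 dB, so stage 3 doesn't engage; output -34 dB.

-34 dB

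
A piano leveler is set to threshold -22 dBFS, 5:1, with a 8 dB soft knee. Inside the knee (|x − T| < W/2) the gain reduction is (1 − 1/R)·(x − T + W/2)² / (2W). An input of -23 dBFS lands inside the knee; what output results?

x − T + W/2 = -23 − (-22) + 4 = 3.
GR = (1 − 1/5) × 3² / 16 = 0.8 × 9 / 16 = 0.45 dB.
Output = -23 − 0.45 = -23.45 dBFS.

-23.45 dBFS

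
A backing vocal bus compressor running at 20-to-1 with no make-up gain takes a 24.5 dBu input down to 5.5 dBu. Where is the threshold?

4.5 dBu

Gain reduction = 24.5 − 5.5 = 19 dB; output overshoot = GR / (R − 1) = 19 / 19 = 1 dB.
Threshold = output − output overshoot = 5.5 − 1 = 4.5 dBu.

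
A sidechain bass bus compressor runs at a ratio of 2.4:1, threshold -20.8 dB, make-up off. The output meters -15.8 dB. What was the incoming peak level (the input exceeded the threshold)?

Post-compression overshoot = -15.8 − (-20.8) = 5 dB.
Before 2.4:1 compression the overshoot was 5 × 2.4 = 12 dB, so input = -20.8 + 12 = -8.8 dB.

-8.8 dB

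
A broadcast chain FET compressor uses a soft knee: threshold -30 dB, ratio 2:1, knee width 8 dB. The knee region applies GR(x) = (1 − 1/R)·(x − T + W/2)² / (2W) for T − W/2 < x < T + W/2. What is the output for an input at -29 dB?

x − T + W/2 = -29 − (-30) + 4 = 5.
GR = (1 − 1/2) × 5² / 16 = 0.5 × 25 / 16 = 0.78125 dB.
Output = -29 − 0.78125 = -29.78125 dB.

-29.78125 dB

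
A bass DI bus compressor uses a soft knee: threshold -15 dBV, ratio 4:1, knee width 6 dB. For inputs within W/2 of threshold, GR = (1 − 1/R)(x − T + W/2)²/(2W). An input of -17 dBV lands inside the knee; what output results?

-17.0625 dBV

x − T + W/2 = -17 − (-15) + 3 = 1.
GR = (1 − 1/4) × 1² / 12 = 0.75 × 1 / 12 = 0.0625 dB.
Output = -17 − 0.0625 = -17.0625 dBV.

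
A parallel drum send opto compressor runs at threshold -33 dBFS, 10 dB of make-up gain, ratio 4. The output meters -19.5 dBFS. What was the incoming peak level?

Remove make-up: -19.5 − 10 = -29.5 dBFS.
The compressed level sits -29.5 − (-33) = 3.5 dB over threshold.
Input overshoot = R × output overshoot = 14 dB → input = -33 + 14 = -19 dBFS.

-19 dBFS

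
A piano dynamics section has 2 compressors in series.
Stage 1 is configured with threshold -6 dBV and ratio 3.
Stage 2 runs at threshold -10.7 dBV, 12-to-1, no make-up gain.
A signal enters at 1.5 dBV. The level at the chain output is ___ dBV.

Stage 1: 7.5 dB above -6 dBV, reduced 3:1 to 2.5 dB above → -3.5 dBV.
Stage 2: -3.5 dBV is 7.2 dB over -10.7 dBV; at 12:1 that becomes 0.6 dB over, giving -10.1 dBV.

-10.1 dBV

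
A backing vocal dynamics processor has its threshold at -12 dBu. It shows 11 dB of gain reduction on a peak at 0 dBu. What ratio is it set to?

Input overshoot = 0 − (-12) = 12 dB.
Output overshoot = 12 − 11 = 1 dB.
Ratio = input overshoot / output overshoot = 12 / 1 = 12.

12:1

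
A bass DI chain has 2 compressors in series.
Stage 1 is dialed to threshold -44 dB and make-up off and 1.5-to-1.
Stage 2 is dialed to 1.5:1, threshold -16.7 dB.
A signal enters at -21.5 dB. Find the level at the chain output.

Stage 1: overshoot 22.5 dB → 22.5/1.5 = 15 dB → -29 dB.
Stage 2: -29 dB ≤ -16.7 dB, so stage 2 doesn't engage; output -29 dB.

-29 dB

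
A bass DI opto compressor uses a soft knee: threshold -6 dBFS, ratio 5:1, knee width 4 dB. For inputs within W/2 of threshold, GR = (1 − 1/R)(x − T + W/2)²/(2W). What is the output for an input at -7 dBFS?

-7.1 dBFS

x − T + W/2 = -7 − (-6) + 2 = 1.
GR = (1 − 1/5) × 1² / 8 = 0.8 × 1 / 8 = 0.1 dB.
Output = -7 − 0.1 = -7.1 dBFS.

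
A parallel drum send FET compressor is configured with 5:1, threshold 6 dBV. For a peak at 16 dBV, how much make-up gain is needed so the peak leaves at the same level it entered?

8 dB

Without make-up, output = threshold + overshoot/5 = 6 + 2 = 8 dBV.
Gap to target: 8 dB.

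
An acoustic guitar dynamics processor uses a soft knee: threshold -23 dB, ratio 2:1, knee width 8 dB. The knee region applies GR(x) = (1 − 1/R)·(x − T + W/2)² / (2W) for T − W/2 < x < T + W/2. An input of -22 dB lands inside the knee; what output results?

x − T + W/2 = -22 − (-23) + 4 = 5.
GR = (1 − 1/2) × 5² / 16 = 0.5 × 25 / 16 = 0.78125 dB.
Output = -22 − 0.78125 = -22.78125 dB.

-22.78125 dB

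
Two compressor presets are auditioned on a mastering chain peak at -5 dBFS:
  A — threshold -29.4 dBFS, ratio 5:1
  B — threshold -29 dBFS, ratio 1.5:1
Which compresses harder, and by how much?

A, by 11.52 dB

A: 24.4 dB over, compressed to 4.88 dB over, so 19.52 dB of GR.
B: 24 dB over, compressed to 16 dB over, so 8 dB of GR.
Difference: 11.52 dB in favour of A.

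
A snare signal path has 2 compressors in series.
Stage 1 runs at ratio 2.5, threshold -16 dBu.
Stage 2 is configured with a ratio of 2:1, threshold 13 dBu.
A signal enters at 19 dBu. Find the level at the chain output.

Stage 1: overshoot 35 dB → 35/2.5 = 14 dB → -2 dBu.
Stage 2: -2 dBu ≤ 13 dBu, so stage 2 doesn't engage; output -2 dBu.

-2 dBu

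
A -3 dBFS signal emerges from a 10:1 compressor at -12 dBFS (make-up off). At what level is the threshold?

-13 dBFS

Input is 10 dB above T (since output overshoot × R = input overshoot: (-12 − T)·10 = -3 − T gives T = -13 dBFS).
Check: -13 + (-3 − (-13))/10 = -13 + 1 = -12 dBFS. ✓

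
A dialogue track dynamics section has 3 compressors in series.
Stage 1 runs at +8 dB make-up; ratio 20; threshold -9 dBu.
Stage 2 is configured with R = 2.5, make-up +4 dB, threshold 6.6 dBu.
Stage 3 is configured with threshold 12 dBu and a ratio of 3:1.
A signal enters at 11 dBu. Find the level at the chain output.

4 dBu

Stage 1: overshoot 20 dB → 20/20 = 1 dB → -8 dBu; +8 dB make-up → 0 dBu.
Stage 2: below threshold (0 ≤ 6.6); passes unchanged; make-up brings it to 4 dBu.
Stage 3: below threshold (4 ≤ 12); passes unchanged; output 4 dBu.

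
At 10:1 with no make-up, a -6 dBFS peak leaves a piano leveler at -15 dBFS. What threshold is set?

Let T be the threshold. Output overshoot = (input overshoot)/R, so -15 − T = (-6 − T)/10.
10·(-15 − T) = -6 − T → 9·T = -150 − (-6) = -144.
T = -144/9 = -16 dBFS.

-16 dBFS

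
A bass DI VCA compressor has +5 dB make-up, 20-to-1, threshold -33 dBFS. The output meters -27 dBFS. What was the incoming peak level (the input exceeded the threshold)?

-13 dBFS

Remove make-up: -27 − 5 = -32 dBFS.
Post-compression overshoot = -32 − (-33) = 1 dB.
Undo the ratio: input overshoot = 1 × 20 = 20 dB, giving input = -13 dBFS.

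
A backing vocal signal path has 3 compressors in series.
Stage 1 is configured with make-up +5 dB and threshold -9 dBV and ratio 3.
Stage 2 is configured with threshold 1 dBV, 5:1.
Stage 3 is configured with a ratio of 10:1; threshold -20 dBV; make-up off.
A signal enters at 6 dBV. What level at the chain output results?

-17.9 dBV

Stage 1: 6 dBV is 15 dB over -9 dBV; at 3:1 that becomes 5 dB over, giving -4 dBV; +5 dB make-up → 1 dBV.
Stage 2: below threshold (1 ≤ 1); passes unchanged; output 1 dBV.
Stage 3: 21 dB above -20 dBV, reduced 10:1 to 2.1 dB above → -17.9 dBV.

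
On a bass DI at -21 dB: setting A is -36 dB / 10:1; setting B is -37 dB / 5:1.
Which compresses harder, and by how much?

A, by 0.7 dB

A: 15 dB over, compressed to 1.5 dB over, so 13.5 dB of GR.
B: 16 dB over, compressed to 3.2 dB over, so 12.8 dB of GR.
A reduces 0.7 dB more.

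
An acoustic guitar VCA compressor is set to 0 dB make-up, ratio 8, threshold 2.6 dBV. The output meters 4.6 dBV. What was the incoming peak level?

Post-compression overshoot = 4.6 − 2.6 = 2 dB.
Input overshoot = R × output overshoot = 16 dB → input = 2.6 + 16 = 18.6 dBV.

18.6 dBV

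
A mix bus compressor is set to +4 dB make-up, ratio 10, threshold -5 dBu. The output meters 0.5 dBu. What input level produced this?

Before make-up, the level was 0.5 − 4 = -3.5 dBu.
Post-compression overshoot = -3.5 − (-5) = 1.5 dB.
Input overshoot = R × output overshoot = 15 dB → input = -5 + 15 = 10 dBu.

10 dBu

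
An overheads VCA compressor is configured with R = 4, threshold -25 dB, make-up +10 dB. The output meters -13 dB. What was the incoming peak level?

Before make-up, the level was -13 − 10 = -23 dB.
Post-compression overshoot = -23 − (-25) = 2 dB.
Undo the ratio: input overshoot = 2 × 4 = 8 dB, giving input = -17 dB.

-17 dB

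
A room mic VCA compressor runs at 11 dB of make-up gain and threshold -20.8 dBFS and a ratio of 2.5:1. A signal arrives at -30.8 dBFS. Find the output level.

-30.8 dBFS is 10 dB below the -20.8 dBFS threshold, so no gain reduction is applied.
Make-up gain adds 11 dB: -30.8 + 11 = -19.8 dBFS.

-19.8 dBFS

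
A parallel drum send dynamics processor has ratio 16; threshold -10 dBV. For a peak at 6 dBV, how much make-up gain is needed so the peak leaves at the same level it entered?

15 dB

The peak compresses to -10 + 16/16 = -9 dBV.
To reach 6 dBV requires 6 − (-9) = 15 dB of make-up.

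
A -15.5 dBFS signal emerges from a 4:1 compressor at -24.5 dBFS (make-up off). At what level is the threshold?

-27.5 dBFS

Input is 12 dB above T (since output overshoot × R = input overshoot: (-24.5 − T)·4 = -15.5 − T gives T = -27.5 dBFS).
Check: -27.5 + (-15.5 − (-27.5))/4 = -27.5 + 3 = -24.5 dBFS. ✓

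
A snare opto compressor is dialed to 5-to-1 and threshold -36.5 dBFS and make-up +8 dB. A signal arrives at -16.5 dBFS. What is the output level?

-24.5 dBFS

Overshoot: -16.5 − (-36.5) = 20 dB.
The 20 dB excess becomes 4 dB after 5:1 reduction.
That puts the output at -32.5 dBFS; make-up adds 8 dB, giving -24.5 dBFS.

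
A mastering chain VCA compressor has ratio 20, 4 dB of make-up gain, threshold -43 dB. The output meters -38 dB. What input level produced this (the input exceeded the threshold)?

-23 dB

Remove make-up: -38 − 4 = -42 dB.
The compressed level sits -42 − (-43) = 1 dB over threshold.
Before 20:1 compression the overshoot was 1 × 20 = 20 dB, so input = -43 + 20 = -23 dB.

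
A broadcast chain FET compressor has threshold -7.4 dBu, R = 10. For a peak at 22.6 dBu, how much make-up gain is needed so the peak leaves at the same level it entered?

27 dB

Overshoot 30 dB → 30/10 = 3 dB after compression, so the compressed level is -7.4 + 3 = -4.4 dBu.
Make-up = target − compressed = 22.6 − (-4.4) = 27 dB.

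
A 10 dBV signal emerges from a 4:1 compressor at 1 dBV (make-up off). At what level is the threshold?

-2 dBV

Let T be the threshold. Output overshoot = (input overshoot)/R, so 1 − T = (10 − T)/4.
4·(1 − T) = 10 − T → 3·T = 4 − 10 = -6.
T = -6/3 = -2 dBV.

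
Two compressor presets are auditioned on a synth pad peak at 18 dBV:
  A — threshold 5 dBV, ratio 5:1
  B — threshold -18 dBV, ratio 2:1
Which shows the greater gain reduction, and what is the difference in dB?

B, by 7.6 dB

A: GR = 13 − 13/5 = 10.4 dB.
B: GR = 36 − 36/2 = 18 dB.
B reduces 7.6 dB more.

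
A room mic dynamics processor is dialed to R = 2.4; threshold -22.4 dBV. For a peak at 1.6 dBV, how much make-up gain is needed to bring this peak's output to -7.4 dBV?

The peak compresses to -22.4 + 24/2.4 = -12.4 dBV.
To reach -7.4 dBV requires -7.4 − (-12.4) = 5 dB of make-up.

5 dB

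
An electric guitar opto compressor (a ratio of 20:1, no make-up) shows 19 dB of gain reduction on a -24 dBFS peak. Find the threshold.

-44 dBFS

Input is 20 dB above T (since output overshoot × R = input overshoot: (-43 − T)·20 = -24 − T gives T = -44 dBFS).
Check: -44 + (-24 − (-44))/20 = -44 + 1 = -43 dBFS. ✓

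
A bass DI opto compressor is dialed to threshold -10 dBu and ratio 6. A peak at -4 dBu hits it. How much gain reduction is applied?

Overshoot = -4 − (-10) = 6 dB.
After 6:1 compression the overshoot becomes 6/6 = 1 dB.
GR = overshoot in − overshoot out = 6 − 1 = 5 dB.

5 dB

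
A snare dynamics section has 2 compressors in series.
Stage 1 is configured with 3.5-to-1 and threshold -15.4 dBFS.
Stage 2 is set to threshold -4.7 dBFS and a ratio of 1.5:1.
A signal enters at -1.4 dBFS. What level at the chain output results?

-11.4 dBFS

Stage 1: -1.4 dBFS is 14 dB over -15.4 dBFS; at 3.5:1 that becomes 4 dB over, giving -11.4 dBFS.
Stage 2: -11.4 dBFS ≤ -4.7 dBFS, so stage 2 doesn't engage; output -11.4 dBFS.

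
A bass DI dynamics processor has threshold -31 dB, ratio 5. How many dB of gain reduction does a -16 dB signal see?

The signal is 15 dB above threshold.
At 5:1, output sits 15/5 = 3 dB above threshold.
So the signal is attenuated by 15 − 3 = 12 dB.

12 dB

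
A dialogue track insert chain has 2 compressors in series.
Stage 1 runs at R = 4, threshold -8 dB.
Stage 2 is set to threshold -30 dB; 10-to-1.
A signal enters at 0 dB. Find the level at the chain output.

-27.6 dB

Stage 1: 8 dB above -8 dB, reduced 4:1 to 2 dB above → -6 dB.
Stage 2: -6 dB is 24 dB over -30 dB; at 10:1 that becomes 2.4 dB over, giving -27.6 dB.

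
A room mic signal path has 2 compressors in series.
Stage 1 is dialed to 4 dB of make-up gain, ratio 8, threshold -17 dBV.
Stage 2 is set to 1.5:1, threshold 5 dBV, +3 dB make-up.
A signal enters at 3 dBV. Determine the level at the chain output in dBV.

-7.5 dBV

Stage 1: 3 dBV is 20 dB over -17 dBV; at 8:1 that becomes 2.5 dB over, giving -14.5 dBV; +4 dB make-up → -10.5 dBV.
Stage 2: below threshold (-10.5 ≤ 5); passes unchanged; make-up brings it to -7.5 dBV.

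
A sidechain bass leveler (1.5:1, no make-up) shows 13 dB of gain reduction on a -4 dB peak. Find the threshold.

-43 dB

Gain reduction = -4 − (-17) = 13 dB; output overshoot = GR / (R − 1) = 13 / 0.5 = 26 dB.
Threshold = output − output overshoot = -17 − 26 = -43 dB.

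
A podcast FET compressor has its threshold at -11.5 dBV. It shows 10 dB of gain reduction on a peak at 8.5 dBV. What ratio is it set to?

Input overshoot = 8.5 − (-11.5) = 20 dB.
Output overshoot = 20 − 10 = 10 dB.
Ratio = input overshoot / output overshoot = 20 / 10 = 2.

2:1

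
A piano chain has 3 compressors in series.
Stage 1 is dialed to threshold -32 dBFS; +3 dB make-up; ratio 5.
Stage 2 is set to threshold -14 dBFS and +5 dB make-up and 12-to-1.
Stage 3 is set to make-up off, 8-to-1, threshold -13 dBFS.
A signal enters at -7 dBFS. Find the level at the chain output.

-19 dBFS

Stage 1: -7 dBFS is 25 dB over -32 dBFS; at 5:1 that becomes 5 dB over, giving -27 dBFS; +3 dB make-up → -24 dBFS.
Stage 2: below threshold (-24 ≤ -14); passes unchanged; make-up brings it to -19 dBFS.
Stage 3: -19 dBFS is at or below the -13 dBFS threshold — no compression; output -19 dBFS.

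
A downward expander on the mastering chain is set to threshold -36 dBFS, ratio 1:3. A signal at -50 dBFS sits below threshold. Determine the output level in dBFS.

-78 dBFS

Undershoot = (-36) − (-50) = 14 dB.
At 1:3, that expands to 42 dB under threshold.
Output = -36 − 42 = -78 dBFS.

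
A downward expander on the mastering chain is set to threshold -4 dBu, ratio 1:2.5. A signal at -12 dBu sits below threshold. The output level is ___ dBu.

Below threshold, a 1:2.5 expander applies gain = (2.5−1)×(T − x) of attenuation.
(2.5−1) × 8 = 12 dB, so output = -12 − 12 = -24 dBu.

-24 dBu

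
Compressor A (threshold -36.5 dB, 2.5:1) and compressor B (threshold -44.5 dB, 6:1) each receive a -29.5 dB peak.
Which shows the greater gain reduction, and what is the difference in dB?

A: GR = 7 − 7/2.5 = 4.2 dB.
B: GR = 15 − 15/6 = 12.5 dB.
B reduces 8.3 dB more.

B, by 8.3 dB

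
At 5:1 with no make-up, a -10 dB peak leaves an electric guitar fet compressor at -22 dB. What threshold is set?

Let T be the threshold. Output overshoot = (input overshoot)/R, so -22 − T = (-10 − T)/5.
5·(-22 − T) = -10 − T → 4·T = -110 − (-10) = -100.
T = -100/4 = -25 dB.

-25 dB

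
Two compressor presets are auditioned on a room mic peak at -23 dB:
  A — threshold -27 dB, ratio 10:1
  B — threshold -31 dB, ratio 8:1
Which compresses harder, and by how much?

B, by 3.4 dB

A: GR = 4 − 4/10 = 3.6 dB.
B: GR = 8 − 8/8 = 7 dB.
B applies 3.4 dB more gain reduction.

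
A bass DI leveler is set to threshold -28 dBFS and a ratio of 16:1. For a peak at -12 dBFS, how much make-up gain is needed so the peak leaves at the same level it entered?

15 dB

Without make-up, output = threshold + overshoot/16 = -28 + 1 = -27 dBFS.
Gap to target: 15 dB.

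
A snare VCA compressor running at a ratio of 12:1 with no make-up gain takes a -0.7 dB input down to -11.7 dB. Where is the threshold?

-12.7 dB

Gain reduction = -0.7 − (-11.7) = 11 dB; output overshoot = GR / (R − 1) = 11 / 11 = 1 dB.
Threshold = output − output overshoot = -11.7 − 1 = -12.7 dB.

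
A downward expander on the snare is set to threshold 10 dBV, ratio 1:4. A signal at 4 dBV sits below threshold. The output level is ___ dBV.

-14 dBV

Undershoot = 10 − 4 = 6 dB.
At 1:4, that expands to 24 dB under threshold.
Output = 10 − 24 = -14 dBV.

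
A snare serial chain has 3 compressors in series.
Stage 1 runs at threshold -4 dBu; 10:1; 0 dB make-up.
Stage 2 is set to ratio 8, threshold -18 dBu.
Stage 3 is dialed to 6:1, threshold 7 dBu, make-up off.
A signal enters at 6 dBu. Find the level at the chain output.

-16.125 dBu

Stage 1: 6 dBu is 10 dB over -4 dBu; at 10:1 that becomes 1 dB over, giving -3 dBu.
Stage 2: -3 dBu is 15 dB over -18 dBu; at 8:1 that becomes 1.875 dB over, giving -16.125 dBu.
Stage 3: -16.125 dBu ≤ 7 dBu, so stage 3 doesn't engage; output -16.125 dBu.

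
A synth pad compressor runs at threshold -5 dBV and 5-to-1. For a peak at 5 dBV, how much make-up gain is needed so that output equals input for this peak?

8 dB

Without make-up, output = threshold + overshoot/5 = -5 + 2 = -3 dBV.
Gap to target: 8 dB.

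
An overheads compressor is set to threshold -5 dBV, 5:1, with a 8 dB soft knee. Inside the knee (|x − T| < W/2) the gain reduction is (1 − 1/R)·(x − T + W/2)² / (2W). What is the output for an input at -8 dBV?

x − T + W/2 = -8 − (-5) + 4 = 1.
GR = (1 − 1/5) × 1² / 16 = 0.8 × 1 / 16 = 0.05 dB.
Output = -8 − 0.05 = -8.05 dBV.

-8.05 dBV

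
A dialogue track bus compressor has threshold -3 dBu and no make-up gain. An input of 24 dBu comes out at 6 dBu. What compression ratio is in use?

Input overshoot = 24 − (-3) = 27 dB; output overshoot = 6 − (-3) = 9 dB.
Ratio = 27 / 9 = 3.

3:1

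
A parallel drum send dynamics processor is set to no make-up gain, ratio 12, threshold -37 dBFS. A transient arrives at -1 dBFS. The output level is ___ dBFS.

-34 dBFS

-1 dBFS sits 36 dB over threshold.
At 12:1 the overshoot is divided by 12, leaving 3 dB above threshold.
Output = -37 + 3 = -34 dBFS.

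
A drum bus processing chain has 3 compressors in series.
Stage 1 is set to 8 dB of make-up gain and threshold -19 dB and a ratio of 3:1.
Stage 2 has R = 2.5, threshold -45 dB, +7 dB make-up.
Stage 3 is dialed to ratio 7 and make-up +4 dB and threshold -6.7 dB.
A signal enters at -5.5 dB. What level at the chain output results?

-18.6 dB

Stage 1: -5.5 dB is 13.5 dB over -19 dB; at 3:1 that becomes 4.5 dB over, giving -14.5 dB; +8 dB make-up → -6.5 dB.
Stage 2: -6.5 dB is 38.5 dB over -45 dB; at 2.5:1 that becomes 15.4 dB over, giving -29.6 dB; +7 dB make-up → -22.6 dB.
Stage 3: below threshold (-22.6 ≤ -6.7); passes unchanged; make-up brings it to -18.6 dB.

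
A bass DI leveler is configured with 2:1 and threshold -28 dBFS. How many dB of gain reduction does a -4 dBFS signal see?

-4 dBFS exceeds the threshold by 24 dB.
A 2:1 ratio leaves 12 dB of that excess.
GR = overshoot in − overshoot out = 24 − 12 = 12 dB.

12 dB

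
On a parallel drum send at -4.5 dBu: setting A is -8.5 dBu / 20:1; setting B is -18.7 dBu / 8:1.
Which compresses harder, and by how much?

A: GR = 4 − 4/20 = 3.8 dB.
B: GR = 14.2 − 14.2/8 = 12.425 dB.
B applies 8.625 dB more gain reduction.

B, by 8.625 dB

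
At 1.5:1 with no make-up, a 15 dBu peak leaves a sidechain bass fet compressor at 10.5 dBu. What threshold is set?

1.5 dBu

Input is 13.5 dB above T (since output overshoot × R = input overshoot: (10.5 − T)·1.5 = 15 − T gives T = 1.5 dBu).
Check: 1.5 + (15 − 1.5)/1.5 = 1.5 + 9 = 10.5 dBu. ✓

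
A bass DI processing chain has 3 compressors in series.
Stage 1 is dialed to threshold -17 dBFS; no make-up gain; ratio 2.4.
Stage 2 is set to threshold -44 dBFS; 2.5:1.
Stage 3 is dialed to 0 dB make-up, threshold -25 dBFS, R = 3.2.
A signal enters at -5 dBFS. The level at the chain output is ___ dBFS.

-31.2 dBFS

Stage 1: 12 dB above -17 dBFS, reduced 2.4:1 to 5 dB above → -12 dBFS.
Stage 2: 32 dB above -44 dBFS, reduced 2.5:1 to 12.8 dB above → -31.2 dBFS.
Stage 3: -31.2 dBFS ≤ -25 dBFS, so stage 3 doesn't engage; output -31.2 dBFS.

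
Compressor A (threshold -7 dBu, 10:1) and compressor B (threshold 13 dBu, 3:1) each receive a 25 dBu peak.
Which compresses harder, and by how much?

A: GR = 32 − 32/10 = 28.8 dB.
B: GR = 12 − 12/3 = 8 dB.
A reduces 20.8 dB more.

A, by 20.8 dB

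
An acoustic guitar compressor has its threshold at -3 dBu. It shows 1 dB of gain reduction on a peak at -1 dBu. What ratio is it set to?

Input overshoot = -1 − (-3) = 2 dB.
Output overshoot = 2 − 1 = 1 dB.
Ratio = input overshoot / output overshoot = 2 / 1 = 2.

2:1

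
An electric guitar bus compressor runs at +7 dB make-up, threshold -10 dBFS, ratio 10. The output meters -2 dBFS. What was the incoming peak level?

Stripping the +7 dB make-up gives -9 dBFS at the gain stage.
The compressed level sits -9 − (-10) = 1 dB over threshold.
Input overshoot = R × output overshoot = 10 dB → input = -10 + 10 = 0 dBFS.

0 dBFS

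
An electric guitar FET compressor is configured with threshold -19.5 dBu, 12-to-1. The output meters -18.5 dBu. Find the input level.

-7.5 dBu

Post-compression overshoot = -18.5 − (-19.5) = 1 dB.
Undo the ratio: input overshoot = 1 × 12 = 12 dB, giving input = -7.5 dBu.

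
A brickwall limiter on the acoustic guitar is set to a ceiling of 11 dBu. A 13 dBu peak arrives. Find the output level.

11 dBu

The limiter clamps the peak to its 11 dBu ceiling.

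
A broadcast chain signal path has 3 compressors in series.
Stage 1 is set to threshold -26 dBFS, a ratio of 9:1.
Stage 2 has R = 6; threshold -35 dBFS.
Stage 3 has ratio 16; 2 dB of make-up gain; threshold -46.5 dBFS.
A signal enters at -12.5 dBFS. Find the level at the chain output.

Stage 1: 13.5 dB above -26 dBFS, reduced 9:1 to 1.5 dB above → -24.5 dBFS.
Stage 2: -24.5 dBFS is 10.5 dB over -35 dBFS; at 6:1 that becomes 1.75 dB over, giving -33.25 dBFS.
Stage 3: 13.25 dB above -46.5 dBFS, reduced 16:1 to 0.828125 dB above → -45.671875 dBFS; +2 dB make-up → -43.671875 dBFS.

-43.671875 dBFS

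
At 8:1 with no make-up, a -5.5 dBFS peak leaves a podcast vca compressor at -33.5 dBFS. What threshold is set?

Let T be the threshold. Output overshoot = (input overshoot)/R, so -33.5 − T = (-5.5 − T)/8.
8·(-33.5 − T) = -5.5 − T → 7·T = -268 − (-5.5) = -262.5.
T = -262.5/7 = -37.5 dBFS.

-37.5 dBFS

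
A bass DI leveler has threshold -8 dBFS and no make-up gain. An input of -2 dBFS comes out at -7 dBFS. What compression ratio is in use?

Input overshoot = -2 − (-8) = 6 dB; output overshoot = -7 − (-8) = 1 dB.
Ratio = 6 / 1 = 6.

6:1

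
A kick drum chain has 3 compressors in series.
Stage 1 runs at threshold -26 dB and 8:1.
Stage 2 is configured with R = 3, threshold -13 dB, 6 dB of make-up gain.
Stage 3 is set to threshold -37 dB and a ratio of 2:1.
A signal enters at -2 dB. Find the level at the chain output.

Stage 1: overshoot 24 dB → 24/8 = 3 dB → -23 dB.
Stage 2: below threshold (-23 ≤ -13); passes unchanged; make-up brings it to -17 dB.
Stage 3: overshoot 20 dB → 20/2 = 10 dB → -27 dB.

-27 dB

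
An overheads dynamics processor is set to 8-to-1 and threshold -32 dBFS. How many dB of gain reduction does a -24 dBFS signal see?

-24 dBFS exceeds the threshold by 8 dB.
After 8:1 compression the overshoot becomes 8/8 = 1 dB.
Gain reduction = 8 − 1 = 7 dB.

7 dB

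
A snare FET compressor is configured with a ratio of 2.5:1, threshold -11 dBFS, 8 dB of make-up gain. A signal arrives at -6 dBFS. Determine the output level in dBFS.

The input is 5 dB above the -11 dBFS threshold.
2.5:1 compression reduces that to 5/2.5 = 2 dB over.
That puts the output at -9 dBFS; make-up adds 8 dB, giving -1 dBFS.

-1 dBFS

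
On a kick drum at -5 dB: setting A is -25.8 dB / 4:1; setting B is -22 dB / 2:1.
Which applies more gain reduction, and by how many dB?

A: GR = 20.8 − 20.8/4 = 15.6 dB.
B: GR = 17 − 17/2 = 8.5 dB.
Difference: 7.1 dB in favour of A.

A, by 7.1 dB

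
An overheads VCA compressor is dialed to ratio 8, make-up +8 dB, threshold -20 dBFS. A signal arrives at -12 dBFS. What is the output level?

The input is 8 dB above the -20 dBFS threshold.
8:1 compression reduces that to 8/8 = 1 dB over.
So the level is -20 + 1 = -19 dBFS; make-up adds 8 dB, giving -11 dBFS.

-11 dBFS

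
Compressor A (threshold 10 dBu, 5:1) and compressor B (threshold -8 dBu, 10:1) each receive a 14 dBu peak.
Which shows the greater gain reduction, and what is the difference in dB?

B, by 16.6 dB

A: 4 dB over, compressed to 0.8 dB over, so 3.2 dB of GR.
B: 22 dB over, compressed to 2.2 dB over, so 19.8 dB of GR.
B applies 16.6 dB more gain reduction.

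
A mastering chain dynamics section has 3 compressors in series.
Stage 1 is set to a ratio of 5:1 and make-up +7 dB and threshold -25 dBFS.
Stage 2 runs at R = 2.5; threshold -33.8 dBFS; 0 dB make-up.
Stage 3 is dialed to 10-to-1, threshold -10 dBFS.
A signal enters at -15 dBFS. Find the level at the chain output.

Stage 1: overshoot 10 dB → 10/5 = 2 dB → -23 dBFS; +7 dB make-up → -16 dBFS.
Stage 2: -16 dBFS is 17.8 dB over -33.8 dBFS; at 2.5:1 that becomes 7.12 dB over, giving -26.68 dBFS.
Stage 3: -26.68 dBFS ≤ -10 dBFS, so stage 3 doesn't engage; output -26.68 dBFS.

-26.68 dBFS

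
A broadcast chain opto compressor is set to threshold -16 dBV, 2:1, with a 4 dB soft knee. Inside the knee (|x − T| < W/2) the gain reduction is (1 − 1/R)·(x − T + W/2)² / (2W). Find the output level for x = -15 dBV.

-15.5625 dBV

x − T + W/2 = -15 − (-16) + 2 = 3.
GR = (1 − 1/2) × 3² / 8 = 0.5 × 9 / 8 = 0.5625 dB.
Output = -15 − 0.5625 = -15.5625 dBV.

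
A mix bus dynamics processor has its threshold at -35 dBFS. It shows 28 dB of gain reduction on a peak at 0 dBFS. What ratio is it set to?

Input overshoot = 0 − (-35) = 35 dB.
Output overshoot = 35 − 28 = 7 dB.
Ratio = input overshoot / output overshoot = 35 / 7 = 5.

5:1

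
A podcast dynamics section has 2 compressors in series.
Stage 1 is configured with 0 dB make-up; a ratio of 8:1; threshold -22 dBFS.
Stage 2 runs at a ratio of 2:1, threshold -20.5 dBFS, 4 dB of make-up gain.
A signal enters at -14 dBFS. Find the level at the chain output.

Stage 1: overshoot 8 dB → 8/8 = 1 dB → -21 dBFS.
Stage 2: below threshold (-21 ≤ -20.5); passes unchanged; make-up brings it to -17 dBFS.

-17 dBFS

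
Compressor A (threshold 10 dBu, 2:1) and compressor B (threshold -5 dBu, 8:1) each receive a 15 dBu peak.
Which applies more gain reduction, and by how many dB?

B, by 15 dB

A: overshoot 5 dB → output overshoot 2.5 dB → GR 2.5 dB.
B: overshoot 20 dB → output overshoot 2.5 dB → GR 17.5 dB.
B applies 15 dB more gain reduction.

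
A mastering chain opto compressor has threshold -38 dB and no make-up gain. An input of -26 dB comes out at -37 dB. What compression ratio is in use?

12:1

Input overshoot = -26 − (-38) = 12 dB; output overshoot = -37 − (-38) = 1 dB.
Ratio = 12 / 1 = 12.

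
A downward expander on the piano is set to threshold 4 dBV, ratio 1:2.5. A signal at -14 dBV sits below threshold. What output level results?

-41 dBV

Undershoot = 4 − (-14) = 18 dB.
At 1:2.5, that expands to 45 dB under threshold.
Output = 4 − 45 = -41 dBV.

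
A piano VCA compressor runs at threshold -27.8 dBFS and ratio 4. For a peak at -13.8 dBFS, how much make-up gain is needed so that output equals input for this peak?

Overshoot 14 dB → 14/4 = 3.5 dB after compression, so the compressed level is -27.8 + 3.5 = -24.3 dBFS.
Make-up = target − compressed = -13.8 − (-24.3) = 10.5 dB.

10.5 dB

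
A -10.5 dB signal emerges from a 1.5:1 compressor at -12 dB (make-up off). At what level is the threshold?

Gain reduction = -10.5 − (-12) = 1.5 dB; output overshoot = GR / (R − 1) = 1.5 / 0.5 = 3 dB.
Threshold = output − output overshoot = -12 − 3 = -15 dB.

-15 dB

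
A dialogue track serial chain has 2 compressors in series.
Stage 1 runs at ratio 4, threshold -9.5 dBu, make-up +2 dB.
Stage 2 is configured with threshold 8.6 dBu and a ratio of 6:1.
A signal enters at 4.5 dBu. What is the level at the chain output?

Stage 1: overshoot 14 dB → 14/4 = 3.5 dB → -6 dBu; +2 dB make-up → -4 dBu.
Stage 2: -4 dBu is at or below the 8.6 dBu threshold — no compression; output -4 dBu.

-4 dBu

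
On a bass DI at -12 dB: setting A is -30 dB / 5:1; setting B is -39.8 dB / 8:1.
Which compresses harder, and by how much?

A: overshoot 18 dB → output overshoot 3.6 dB → GR 14.4 dB.
B: overshoot 27.8 dB → output overshoot 3.475 dB → GR 24.325 dB.
B reduces 9.925 dB more.

B, by 9.925 dB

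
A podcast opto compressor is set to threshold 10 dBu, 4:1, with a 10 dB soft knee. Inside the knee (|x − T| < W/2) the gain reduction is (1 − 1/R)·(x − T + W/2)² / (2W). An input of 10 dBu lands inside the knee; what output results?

x − T + W/2 = 10 − 10 + 5 = 5.
GR = (1 − 1/4) × 5² / 20 = 0.75 × 25 / 20 = 0.9375 dB.
Output = 10 − 0.9375 = 9.0625 dBu.

9.0625 dBu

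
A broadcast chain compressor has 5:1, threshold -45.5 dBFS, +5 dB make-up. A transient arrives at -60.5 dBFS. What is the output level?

-55.5 dBFS

-60.5 dBFS is 15 dB below the -45.5 dBFS threshold, so no gain reduction is applied.
Make-up gain adds 5 dB: -60.5 + 5 = -55.5 dBFS.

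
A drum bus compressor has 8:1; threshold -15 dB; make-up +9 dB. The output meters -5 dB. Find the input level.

Remove make-up: -5 − 9 = -14 dB.
The compressed level sits -14 − (-15) = 1 dB over threshold.
Before 8:1 compression the overshoot was 1 × 8 = 8 dB, so input = -15 + 8 = -7 dB.

-7 dB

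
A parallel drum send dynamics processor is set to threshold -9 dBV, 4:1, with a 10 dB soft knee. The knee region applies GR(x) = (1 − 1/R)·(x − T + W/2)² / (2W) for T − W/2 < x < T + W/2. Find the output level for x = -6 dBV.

-8.4 dBV

x − T + W/2 = -6 − (-9) + 5 = 8.
GR = (1 − 1/4) × 8² / 20 = 0.75 × 64 / 20 = 2.4 dB.
Output = -6 − 2.4 = -8.4 dBV.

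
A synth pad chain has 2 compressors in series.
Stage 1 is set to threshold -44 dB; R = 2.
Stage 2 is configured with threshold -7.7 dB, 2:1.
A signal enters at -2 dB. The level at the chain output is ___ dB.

Stage 1: -2 dB is 42 dB over -44 dB; at 2:1 that becomes 21 dB over, giving -23 dB.
Stage 2: below threshold (-23 ≤ -7.7); passes unchanged; output -23 dB.

-23 dB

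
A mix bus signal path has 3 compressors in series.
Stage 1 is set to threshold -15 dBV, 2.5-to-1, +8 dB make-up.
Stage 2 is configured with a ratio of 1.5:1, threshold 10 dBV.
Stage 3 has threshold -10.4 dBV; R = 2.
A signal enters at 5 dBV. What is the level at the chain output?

Stage 1: 20 dB above -15 dBV, reduced 2.5:1 to 8 dB above → -7 dBV; +8 dB make-up → 1 dBV.
Stage 2: 1 dBV ≤ 10 dBV, so stage 2 doesn't engage; output 1 dBV.
Stage 3: 1 dBV is 11.4 dB over -10.4 dBV; at 2:1 that becomes 5.7 dB over, giving -4.7 dBV.

-4.7 dBV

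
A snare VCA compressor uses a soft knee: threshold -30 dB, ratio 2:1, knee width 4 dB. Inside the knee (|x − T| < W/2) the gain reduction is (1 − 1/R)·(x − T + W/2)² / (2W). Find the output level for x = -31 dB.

x − T + W/2 = -31 − (-30) + 2 = 1.
GR = (1 − 1/2) × 1² / 8 = 0.5 × 1 / 8 = 0.0625 dB.
Output = -31 − 0.0625 = -31.0625 dB.

-31.0625 dB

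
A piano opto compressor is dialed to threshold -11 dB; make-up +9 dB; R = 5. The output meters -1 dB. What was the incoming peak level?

-6 dB

Before make-up, the level was -1 − 9 = -10 dB.
The compressed level sits -10 − (-11) = 1 dB over threshold.
Input overshoot = R × output overshoot = 5 dB → input = -11 + 5 = -6 dB.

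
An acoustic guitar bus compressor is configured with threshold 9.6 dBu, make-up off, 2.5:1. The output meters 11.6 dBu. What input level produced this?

The compressed level sits 11.6 − 9.6 = 2 dB over threshold.
Before 2.5:1 compression the overshoot was 2 × 2.5 = 5 dB, so input = 9.6 + 5 = 14.6 dBu.

14.6 dBu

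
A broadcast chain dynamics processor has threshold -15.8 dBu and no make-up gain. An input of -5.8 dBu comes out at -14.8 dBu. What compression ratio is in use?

10:1

Input overshoot = -5.8 − (-15.8) = 10 dB; output overshoot = -14.8 − (-15.8) = 1 dB.
Ratio = 10 / 1 = 10.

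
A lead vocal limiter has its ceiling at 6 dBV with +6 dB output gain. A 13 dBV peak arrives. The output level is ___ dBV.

12 dBV

A brickwall limiter is an ∞:1 compressor: any input above the ceiling is clamped to 6 dBV.
Output gain then adds 6 dB: 6 + 6 = 12 dBV.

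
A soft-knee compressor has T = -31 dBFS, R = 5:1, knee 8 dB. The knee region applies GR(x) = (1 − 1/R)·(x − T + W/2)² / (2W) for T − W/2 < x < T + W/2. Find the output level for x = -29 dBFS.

x − T + W/2 = -29 − (-31) + 4 = 6.
GR = (1 − 1/5) × 6² / 16 = 0.8 × 36 / 16 = 1.8 dB.
Output = -29 − 1.8 = -30.8 dBFS.

-30.8 dBFS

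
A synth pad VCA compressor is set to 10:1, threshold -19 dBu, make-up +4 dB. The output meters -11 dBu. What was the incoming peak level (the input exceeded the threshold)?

21 dBu

Before make-up, the level was -11 − 4 = -15 dBu.
That's 4 dB above the -19 dBu threshold.
Before 10:1 compression the overshoot was 4 × 10 = 40 dB, so input = -19 + 40 = 21 dBu.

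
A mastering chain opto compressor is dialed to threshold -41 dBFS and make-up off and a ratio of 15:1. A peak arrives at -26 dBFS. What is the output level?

-26 dBFS sits 15 dB over threshold.
The 15 dB excess becomes 1 dB after 15:1 reduction.
That puts the output at -40 dBFS.

-40 dBFS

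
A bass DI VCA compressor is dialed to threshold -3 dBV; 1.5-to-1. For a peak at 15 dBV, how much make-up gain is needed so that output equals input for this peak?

6 dB

Overshoot 18 dB → 18/1.5 = 12 dB after compression, so the compressed level is -3 + 12 = 9 dBV.
Make-up = target − compressed = 15 − 9 = 6 dB.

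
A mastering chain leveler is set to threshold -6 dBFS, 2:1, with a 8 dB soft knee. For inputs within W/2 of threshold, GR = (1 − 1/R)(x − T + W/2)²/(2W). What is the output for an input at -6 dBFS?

-6.5 dBFS

x − T + W/2 = -6 − (-6) + 4 = 4.
GR = (1 − 1/2) × 4² / 16 = 0.5 × 16 / 16 = 0.5 dB.
Output = -6 − 0.5 = -6.5 dBFS.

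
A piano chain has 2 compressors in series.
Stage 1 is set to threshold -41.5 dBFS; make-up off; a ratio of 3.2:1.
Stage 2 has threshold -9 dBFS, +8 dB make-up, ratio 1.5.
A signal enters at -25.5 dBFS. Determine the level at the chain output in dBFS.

-28.5 dBFS

Stage 1: -25.5 dBFS is 16 dB over -41.5 dBFS; at 3.2:1 that becomes 5 dB over, giving -36.5 dBFS.
Stage 2: -36.5 dBFS ≤ -9 dBFS, so stage 2 doesn't engage; make-up brings it to -28.5 dBFS.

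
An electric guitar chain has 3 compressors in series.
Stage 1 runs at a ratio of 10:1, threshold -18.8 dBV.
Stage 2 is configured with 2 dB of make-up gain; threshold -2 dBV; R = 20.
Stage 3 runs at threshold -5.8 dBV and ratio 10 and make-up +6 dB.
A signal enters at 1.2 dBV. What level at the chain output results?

Stage 1: 20 dB above -18.8 dBV, reduced 10:1 to 2 dB above → -16.8 dBV.
Stage 2: -16.8 dBV ≤ -2 dBV, so stage 2 doesn't engage; make-up brings it to -14.8 dBV.
Stage 3: -14.8 dBV ≤ -5.8 dBV, so stage 3 doesn't engage; make-up brings it to -8.8 dBV.

-8.8 dBV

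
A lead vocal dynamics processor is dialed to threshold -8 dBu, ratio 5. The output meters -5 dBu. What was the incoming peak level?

7 dBu

That's 3 dB above the -8 dBu threshold.
Input overshoot = R × output overshoot = 15 dB → input = -8 + 15 = 7 dBu.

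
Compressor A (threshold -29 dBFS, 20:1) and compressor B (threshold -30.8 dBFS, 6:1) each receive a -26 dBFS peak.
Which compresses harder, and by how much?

B, by 1.15 dB

A: overshoot 3 dB → output overshoot 0.15 dB → GR 2.85 dB.
B: overshoot 4.8 dB → output overshoot 0.8 dB → GR 4 dB.
B reduces 1.15 dB more.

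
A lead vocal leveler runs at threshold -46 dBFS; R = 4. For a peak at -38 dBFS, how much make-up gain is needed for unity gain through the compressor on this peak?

The peak compresses to -46 + 8/4 = -44 dBFS.
To reach -38 dBFS requires -38 − (-44) = 6 dB of make-up.

6 dB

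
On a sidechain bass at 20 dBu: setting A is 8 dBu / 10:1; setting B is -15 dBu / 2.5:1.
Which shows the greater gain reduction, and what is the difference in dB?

B, by 10.2 dB

A: overshoot 12 dB → output overshoot 1.2 dB → GR 10.8 dB.
B: overshoot 35 dB → output overshoot 14 dB → GR 21 dB.
B applies 10.2 dB more gain reduction.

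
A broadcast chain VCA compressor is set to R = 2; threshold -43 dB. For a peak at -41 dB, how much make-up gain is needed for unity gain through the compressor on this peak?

Without make-up, output = threshold + overshoot/2 = -43 + 1 = -42 dB.
Gap to target: 1 dB.

1 dB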